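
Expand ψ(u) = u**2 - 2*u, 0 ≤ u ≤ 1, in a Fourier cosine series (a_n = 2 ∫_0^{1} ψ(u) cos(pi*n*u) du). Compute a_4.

a_4 = 2 ∫_0^{1} (u**2 - 2*u) cos(4*pi*u) du.
Integrating by parts twice (tabular method), an antiderivative of (u**2 - 2*u) cos(4*pi*u) is u**2*sin(4*pi*u)/(4*pi) - u*sin(4*pi*u)/(2*pi) + u*cos(4*pi*u)/(8*pi**2) - sin(4*pi*u)/(32*pi**3) - cos(4*pi*u)/(8*pi**2); evaluating from 0 to 1: ∫_{0}^{1} (u**2 - 2*u) cos(4*pi*u) du = (0) - (-1/(8*pi**2)) = 1/(8*pi**2).
Hence a_4 = 2·(1/(8*pi**2)) = 1/(4*pi**2).

1/(4*pi**2)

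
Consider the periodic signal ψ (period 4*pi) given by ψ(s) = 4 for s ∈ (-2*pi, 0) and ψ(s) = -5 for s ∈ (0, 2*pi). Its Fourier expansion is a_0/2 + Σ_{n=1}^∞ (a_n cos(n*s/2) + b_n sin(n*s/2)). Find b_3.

-6/pi

b_3 = (1/(2*pi)) ∫_{-2*pi}^{2*pi} ψ(s) sin(3*s/2) ds.
Split the integral at the breakpoints.
Directly, an antiderivative of (4) sin(3*s/2) is -8*cos(3*s/2)/3; evaluating from -2*pi to 0: ∫_{-2*pi}^{0} (4) sin(3*s/2) ds = (-8/3) - (8/3) = -16/3.
Directly, an antiderivative of (-5) sin(3*s/2) is 10*cos(3*s/2)/3; evaluating from 0 to 2*pi: ∫_{0}^{2*pi} (-5) sin(3*s/2) ds = (-10/3) - (10/3) = -20/3.
Summing the pieces and multiplying by (1/(2*pi)) gives b_3 = -6/pi.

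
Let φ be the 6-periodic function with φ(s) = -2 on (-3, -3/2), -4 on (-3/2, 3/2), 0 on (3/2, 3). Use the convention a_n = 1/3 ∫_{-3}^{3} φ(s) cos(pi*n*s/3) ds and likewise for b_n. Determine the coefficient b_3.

2/(3*pi)

b_3 = 1/3 ∫_{-3}^{3} φ(s) sin(pi*s) ds.
Split the integral at the breakpoints.
Directly, an antiderivative of (-2) sin(pi*s) is 2*cos(pi*s)/pi; evaluating from -3 to -3/2: ∫_{-3}^{-3/2} (-2) sin(pi*s) ds = (0) - (-2/pi) = 2/pi.
Directly, an antiderivative of (-4) sin(pi*s) is 4*cos(pi*s)/pi; evaluating from -3/2 to 3/2: ∫_{-3/2}^{3/2} (-4) sin(pi*s) ds = (0) - (0) = 0.
∫_{3/2}^{3} (0) sin(pi*s) ds = 0.
Summing the pieces and multiplying by (1/3) gives b_3 = 2/(3*pi).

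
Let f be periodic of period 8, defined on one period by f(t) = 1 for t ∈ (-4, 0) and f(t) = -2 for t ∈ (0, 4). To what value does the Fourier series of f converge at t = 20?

-1/2

t = 20 differs from t = 4 by 2 full period(s), and the series is 8-periodic.
At t = 4 the one-sided limits are f(4^-) = -2 and f(4^+) = 1.
By Dirichlet's theorem the series converges to their average, [(-2) + (1)]/2 = -1/2.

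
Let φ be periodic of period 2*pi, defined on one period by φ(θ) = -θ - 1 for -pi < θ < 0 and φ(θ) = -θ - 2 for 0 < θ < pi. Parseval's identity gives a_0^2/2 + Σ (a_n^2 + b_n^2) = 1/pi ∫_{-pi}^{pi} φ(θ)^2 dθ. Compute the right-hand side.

pi + 5 + 2*pi**2/3

1/pi ∫_{-pi}^{pi} φ(θ)^2 dθ = 1/pi · (pi*(3*pi + 15 + 2*pi**2)/3) = pi + 5 + 2*pi**2/3.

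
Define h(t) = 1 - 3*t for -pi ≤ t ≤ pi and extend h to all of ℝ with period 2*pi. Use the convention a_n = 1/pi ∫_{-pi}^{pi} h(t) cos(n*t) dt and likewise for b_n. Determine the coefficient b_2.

b_2 = 1/pi ∫_{-pi}^{pi} h(t) sin(2*t) dt.
Integrating by parts (boundary term plus one more integral), an antiderivative of (1 - 3*t) sin(2*t) is 3*t*cos(2*t)/2 - 3*sin(2*t)/4 - cos(2*t)/2; evaluating from -pi to pi: ∫_{-pi}^{pi} (1 - 3*t) sin(2*t) dt = (-1/2 + 3*pi/2) - (-3*pi/2 - 1/2) = 3*pi.
Hence b_2 = (1/pi)·(3*pi) = 3.

3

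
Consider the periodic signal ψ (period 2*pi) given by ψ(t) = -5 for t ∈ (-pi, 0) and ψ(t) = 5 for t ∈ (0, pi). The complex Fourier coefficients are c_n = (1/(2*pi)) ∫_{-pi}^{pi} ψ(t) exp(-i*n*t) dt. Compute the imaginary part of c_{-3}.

Since ψ is real-valued, Im(c_{-3}) = -(1/(2*pi)) ∫_{-pi}^{pi} ψ(t) sin(-3*t) dt = b_{3}/2.
ψ is odd and sin(-3*t) is odd, so the integrand is even: ∫_{-pi}^{pi} ψ(t) sin(-3*t) dt = 2∫_0^{pi} ψ(t) sin(-3*t) dt.
Directly, an antiderivative of (5) sin(-3*t) is 5*cos(3*t)/3; evaluating from 0 to pi: ∫_{0}^{pi} (5) sin(-3*t) dt = (-5/3) - (5/3) = -10/3.
So ∫_{-pi}^{pi} ψ(t) sin(-3*t) dt = -20/3.
Hence Im(c_{-3}) = (-1/(2*pi))·(-20/3) = 10/(3*pi).

10/(3*pi)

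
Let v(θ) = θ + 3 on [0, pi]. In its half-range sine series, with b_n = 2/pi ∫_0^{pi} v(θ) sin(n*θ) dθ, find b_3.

b_3 = 2/pi ∫_0^{pi} (θ + 3) sin(3*θ) dθ.
Integrating by parts (boundary term plus one more integral), an antiderivative of (θ + 3) sin(3*θ) is -θ*cos(3*θ)/3 + sin(3*θ)/9 - cos(3*θ); evaluating from 0 to pi: ∫_{0}^{pi} (θ + 3) sin(3*θ) dθ = (1 + pi/3) - (-1) = pi/3 + 2.
Hence b_3 = (2/pi)·(pi/3 + 2) = 2/3 + 4/pi.

2/3 + 4/pi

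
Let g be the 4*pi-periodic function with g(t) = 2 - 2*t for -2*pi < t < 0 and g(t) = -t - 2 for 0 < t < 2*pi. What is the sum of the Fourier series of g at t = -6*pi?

pi

t = -6*pi differs from t = 2*pi by -2 full period(s), and the series is 4*pi-periodic.
At t = 2*pi the one-sided limits are g(2*pi^-) = -2*pi - 2 and g(2*pi^+) = 2 + 4*pi.
By Dirichlet's theorem the series converges to their average, [(-2*pi - 2) + (2 + 4*pi)]/2 = pi.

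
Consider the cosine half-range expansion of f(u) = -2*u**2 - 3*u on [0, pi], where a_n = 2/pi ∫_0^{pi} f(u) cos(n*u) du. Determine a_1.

12/pi + 8

a_1 = 2/pi ∫_0^{pi} (-2*u**2 - 3*u) cos(u) du.
Integrating by parts twice (tabular method), an antiderivative of (-2*u**2 - 3*u) cos(u) is -2*u**2*sin(u) - 3*u*sin(u) - 4*u*cos(u) + 4*sin(u) - 3*cos(u); evaluating from 0 to pi: ∫_{0}^{pi} (-2*u**2 - 3*u) cos(u) du = (3 + 4*pi) - (-3) = 6 + 4*pi.
Hence a_1 = (2/pi)·(6 + 4*pi) = 12/pi + 8.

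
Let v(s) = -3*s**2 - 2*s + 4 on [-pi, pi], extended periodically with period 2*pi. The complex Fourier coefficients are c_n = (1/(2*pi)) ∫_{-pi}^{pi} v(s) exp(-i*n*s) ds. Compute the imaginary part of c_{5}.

2/5

Since v is real-valued, Im(c_{5}) = -(1/(2*pi)) ∫_{-pi}^{pi} v(s) sin(5*s) ds = -b_{5}/2.
Integrating by parts twice (tabular method), an antiderivative of (-3*s**2 - 2*s + 4) sin(5*s) is 3*s**2*cos(5*s)/5 - 6*s*sin(5*s)/25 + 2*s*cos(5*s)/5 - 2*sin(5*s)/25 - 106*cos(5*s)/125; evaluating from -pi to pi: ∫_{-pi}^{pi} (-3*s**2 - 2*s + 4) sin(5*s) ds = (-3*pi**2/5 - 2*pi/5 + 106/125) - (-3*pi**2/5 + 106/125 + 2*pi/5) = -4*pi/5.
Hence Im(c_{5}) = (-1/(2*pi))·(-4*pi/5) = 2/5.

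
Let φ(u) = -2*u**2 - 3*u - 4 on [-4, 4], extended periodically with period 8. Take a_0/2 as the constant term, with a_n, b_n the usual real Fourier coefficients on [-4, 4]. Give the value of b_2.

b_2 = 1/4 ∫_{-4}^{4} φ(u) sin(pi*u/2) du.
Integrating by parts twice (tabular method), an antiderivative of (-2*u**2 - 3*u - 4) sin(pi*u/2) is 4*u**2*cos(pi*u/2)/pi - 16*u*sin(pi*u/2)/pi**2 + 6*u*cos(pi*u/2)/pi - 12*sin(pi*u/2)/pi**2 - 32*cos(pi*u/2)/pi**3 + 8*cos(pi*u/2)/pi; evaluating from -4 to 4: ∫_{-4}^{4} (-2*u**2 - 3*u - 4) sin(pi*u/2) du = (-32/pi**3 + 96/pi) - (-32/pi**3 + 48/pi) = 48/pi.
Hence b_2 = (1/4)·(48/pi) = 12/pi.

12/pi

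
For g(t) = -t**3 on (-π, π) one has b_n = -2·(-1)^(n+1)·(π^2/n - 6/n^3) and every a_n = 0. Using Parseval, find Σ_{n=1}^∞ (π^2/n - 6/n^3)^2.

Parseval: Σ b_n^2 = (1/π) ∫_{-π}^{π} g(t)^2 dt = 2*pi**6/7.
b_n^2 = 4·(π^2/n - 6/n^3)^2, so the sum equals (2*pi**6/7)/4 = pi**6/14.

pi**6/14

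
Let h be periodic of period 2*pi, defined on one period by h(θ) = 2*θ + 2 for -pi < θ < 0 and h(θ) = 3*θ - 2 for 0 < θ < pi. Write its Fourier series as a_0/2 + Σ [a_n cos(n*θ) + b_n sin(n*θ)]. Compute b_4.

b_4 = 1/pi ∫_{-pi}^{pi} h(θ) sin(4*θ) dθ.
Split the integral at the breakpoints.
Integrating by parts (boundary term plus one more integral), an antiderivative of (2*θ + 2) sin(4*θ) is -θ*cos(4*θ)/2 + sin(4*θ)/8 - cos(4*θ)/2; evaluating from -pi to 0: ∫_{-pi}^{0} (2*θ + 2) sin(4*θ) dθ = (-1/2) - (-1/2 + pi/2) = -pi/2.
Integrating by parts (boundary term plus one more integral), an antiderivative of (3*θ - 2) sin(4*θ) is -3*θ*cos(4*θ)/4 + 3*sin(4*θ)/16 + cos(4*θ)/2; evaluating from 0 to pi: ∫_{0}^{pi} (3*θ - 2) sin(4*θ) dθ = (1/2 - 3*pi/4) - (1/2) = -3*pi/4.
Summing the pieces and multiplying by (1/pi) gives b_4 = -5/4.

-5/4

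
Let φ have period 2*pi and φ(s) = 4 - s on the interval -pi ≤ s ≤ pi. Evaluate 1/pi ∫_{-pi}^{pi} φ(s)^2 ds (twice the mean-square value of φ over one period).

1/pi ∫_{-pi}^{pi} φ(s)^2 ds = 1/pi · (2*pi*(pi**2 + 48)/3) = 2*pi**2/3 + 32.

2*pi**2/3 + 32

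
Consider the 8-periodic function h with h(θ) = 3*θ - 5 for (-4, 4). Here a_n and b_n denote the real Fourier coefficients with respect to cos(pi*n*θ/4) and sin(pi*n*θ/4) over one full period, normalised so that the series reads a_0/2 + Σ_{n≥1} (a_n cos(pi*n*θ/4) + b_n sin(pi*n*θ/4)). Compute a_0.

-10

a_0 = 1/4 ∫_{-4}^{4} h(θ) dθ = 1/4 · (-40) = -10.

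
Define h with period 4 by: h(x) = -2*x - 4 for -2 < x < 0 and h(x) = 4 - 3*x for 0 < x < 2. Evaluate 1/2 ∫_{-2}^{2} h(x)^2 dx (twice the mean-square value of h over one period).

1/2 ∫_{-2}^{2} h(x)^2 dx = 1/2 · (56/3) = 28/3.

28/3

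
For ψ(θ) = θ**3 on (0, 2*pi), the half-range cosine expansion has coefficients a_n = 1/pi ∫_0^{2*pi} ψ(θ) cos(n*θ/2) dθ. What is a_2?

a_2 = 1/pi ∫_0^{2*pi} (θ**3) cos(θ) dθ.
Integrating by parts three times (tabular method), an antiderivative of (θ**3) cos(θ) is θ**3*sin(θ) + 3*θ**2*cos(θ) - 6*θ*sin(θ) - 6*cos(θ); evaluating from 0 to 2*pi: ∫_{0}^{2*pi} (θ**3) cos(θ) dθ = (-6 + 12*pi**2) - (-6) = 12*pi**2.
Hence a_2 = (1/pi)·(12*pi**2) = 12*pi.

12*pi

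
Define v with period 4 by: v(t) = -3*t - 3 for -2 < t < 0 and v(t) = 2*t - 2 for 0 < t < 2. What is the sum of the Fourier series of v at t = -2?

At t = -2 the one-sided limits are v(-2^-) = 2 and v(-2^+) = 3.
By Dirichlet's theorem the series converges to their average, [(2) + (3)]/2 = 5/2.

5/2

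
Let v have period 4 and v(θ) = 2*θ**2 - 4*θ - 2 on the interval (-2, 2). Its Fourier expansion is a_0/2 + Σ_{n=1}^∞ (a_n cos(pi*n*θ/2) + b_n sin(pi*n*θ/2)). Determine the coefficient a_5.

-32/(25*pi**2)

a_5 = 1/2 ∫_{-2}^{2} v(θ) cos(5*pi*θ/2) dθ.
Integrating by parts twice (tabular method), an antiderivative of (2*θ**2 - 4*θ - 2) cos(5*pi*θ/2) is 4*θ**2*sin(5*pi*θ/2)/(5*pi) - 8*θ*sin(5*pi*θ/2)/(5*pi) + 16*θ*cos(5*pi*θ/2)/(25*pi**2) - 4*sin(5*pi*θ/2)/(5*pi) - 32*sin(5*pi*θ/2)/(125*pi**3) - 16*cos(5*pi*θ/2)/(25*pi**2); evaluating from -2 to 2: ∫_{-2}^{2} (2*θ**2 - 4*θ - 2) cos(5*pi*θ/2) dθ = (-16/(25*pi**2)) - (48/(25*pi**2)) = -64/(25*pi**2).
Hence a_5 = (1/2)·(-64/(25*pi**2)) = -32/(25*pi**2).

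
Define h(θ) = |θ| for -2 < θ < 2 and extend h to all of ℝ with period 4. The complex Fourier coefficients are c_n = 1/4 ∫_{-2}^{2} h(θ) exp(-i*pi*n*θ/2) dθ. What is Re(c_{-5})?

-4/(25*pi**2)

Since h is real-valued, Re(c_{-5}) = 1/4 ∫_{-2}^{2} h(θ) cos(-5*pi*θ/2) dθ = a_{5}/2.
h is even and cos(-5*pi*θ/2) is even, so the integrand is even: ∫_{-2}^{2} h(θ) cos(-5*pi*θ/2) dθ = 2∫_0^{2} h(θ) cos(-5*pi*θ/2) dθ.
Integrating by parts (boundary term plus one more integral), an antiderivative of (θ) cos(-5*pi*θ/2) is 2*θ*sin(5*pi*θ/2)/(5*pi) + 4*cos(5*pi*θ/2)/(25*pi**2); evaluating from 0 to 2: ∫_{0}^{2} (θ) cos(-5*pi*θ/2) dθ = (-4/(25*pi**2)) - (4/(25*pi**2)) = -8/(25*pi**2).
So ∫_{-2}^{2} h(θ) cos(-5*pi*θ/2) dθ = -16/(25*pi**2).
Hence Re(c_{-5}) = (1/4)·(-16/(25*pi**2)) = -4/(25*pi**2).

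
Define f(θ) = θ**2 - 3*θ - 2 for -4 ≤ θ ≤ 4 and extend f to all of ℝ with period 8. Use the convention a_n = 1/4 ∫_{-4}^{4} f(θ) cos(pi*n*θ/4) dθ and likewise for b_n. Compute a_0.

a_0 = 1/4 ∫_{-4}^{4} f(θ) dθ = 1/4 · (80/3) = 20/3.

20/3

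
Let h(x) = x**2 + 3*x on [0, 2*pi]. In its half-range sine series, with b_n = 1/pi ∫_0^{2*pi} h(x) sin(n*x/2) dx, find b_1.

-32/pi + 12 + 8*pi

b_1 = 1/pi ∫_0^{2*pi} (x**2 + 3*x) sin(x/2) dx.
Integrating by parts twice (tabular method), an antiderivative of (x**2 + 3*x) sin(x/2) is -2*x**2*cos(x/2) + 8*x*sin(x/2) - 6*x*cos(x/2) + 12*sin(x/2) + 16*cos(x/2); evaluating from 0 to 2*pi: ∫_{0}^{2*pi} (x**2 + 3*x) sin(x/2) dx = (-16 + 12*pi + 8*pi**2) - (16) = -32 + 12*pi + 8*pi**2.
Hence b_1 = (1/pi)·(-32 + 12*pi + 8*pi**2) = -32/pi + 12 + 8*pi.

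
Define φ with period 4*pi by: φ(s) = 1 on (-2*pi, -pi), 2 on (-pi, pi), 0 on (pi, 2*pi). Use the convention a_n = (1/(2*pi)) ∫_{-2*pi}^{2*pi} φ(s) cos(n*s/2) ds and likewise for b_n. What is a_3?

a_3 = (1/(2*pi)) ∫_{-2*pi}^{2*pi} φ(s) cos(3*s/2) ds.
Split the integral at the breakpoints.
Directly, an antiderivative of (1) cos(3*s/2) is 2*sin(3*s/2)/3; evaluating from -2*pi to -pi: ∫_{-2*pi}^{-pi} (1) cos(3*s/2) ds = (2/3) - (0) = 2/3.
Directly, an antiderivative of (2) cos(3*s/2) is 4*sin(3*s/2)/3; evaluating from -pi to pi: ∫_{-pi}^{pi} (2) cos(3*s/2) ds = (-4/3) - (4/3) = -8/3.
∫_{pi}^{2*pi} (0) cos(3*s/2) ds = 0.
Summing the pieces and multiplying by (1/(2*pi)) gives a_3 = -1/pi.

-1/pi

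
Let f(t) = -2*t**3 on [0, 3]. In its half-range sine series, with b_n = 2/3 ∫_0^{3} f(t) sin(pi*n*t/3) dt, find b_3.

-36/pi + 24/pi**3

b_3 = 2/3 ∫_0^{3} (-2*t**3) sin(pi*t) dt.
Integrating by parts three times (tabular method), an antiderivative of (-2*t**3) sin(pi*t) is 2*t**3*cos(pi*t)/pi - 6*t**2*sin(pi*t)/pi**2 - 12*t*cos(pi*t)/pi**3 + 12*sin(pi*t)/pi**4; evaluating from 0 to 3: ∫_{0}^{3} (-2*t**3) sin(pi*t) dt = (-54/pi + 36/pi**3) - (0) = -54/pi + 36/pi**3.
Hence b_3 = (2/3)·(-54/pi + 36/pi**3) = -36/pi + 24/pi**3.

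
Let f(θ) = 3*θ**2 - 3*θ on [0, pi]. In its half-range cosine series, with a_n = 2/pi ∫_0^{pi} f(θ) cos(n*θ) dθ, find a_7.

12*(1 - pi)/(49*pi)

a_7 = 2/pi ∫_0^{pi} (3*θ**2 - 3*θ) cos(7*θ) dθ.
Integrating by parts twice (tabular method), an antiderivative of (3*θ**2 - 3*θ) cos(7*θ) is 3*θ**2*sin(7*θ)/7 - 3*θ*sin(7*θ)/7 + 6*θ*cos(7*θ)/49 - 6*sin(7*θ)/343 - 3*cos(7*θ)/49; evaluating from 0 to pi: ∫_{0}^{pi} (3*θ**2 - 3*θ) cos(7*θ) dθ = (3/49 - 6*pi/49) - (-3/49) = 6/49 - 6*pi/49.
Hence a_7 = (2/pi)·(6/49 - 6*pi/49) = 12*(1 - pi)/(49*pi).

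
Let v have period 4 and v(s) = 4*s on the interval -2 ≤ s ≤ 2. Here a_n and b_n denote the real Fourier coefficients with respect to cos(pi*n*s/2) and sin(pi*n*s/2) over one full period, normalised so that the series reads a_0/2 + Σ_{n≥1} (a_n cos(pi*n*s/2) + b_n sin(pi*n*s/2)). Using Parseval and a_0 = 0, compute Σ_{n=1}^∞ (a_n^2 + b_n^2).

Parseval: a_0^2/2 + Σ_{n≥1} (a_n^2+b_n^2) = 1/2 ∫_{-2}^{2} v(s)^2 ds = 128/3.
Subtract a_0^2/2 = 0: Σ (a_n^2+b_n^2) = 128/3.

128/3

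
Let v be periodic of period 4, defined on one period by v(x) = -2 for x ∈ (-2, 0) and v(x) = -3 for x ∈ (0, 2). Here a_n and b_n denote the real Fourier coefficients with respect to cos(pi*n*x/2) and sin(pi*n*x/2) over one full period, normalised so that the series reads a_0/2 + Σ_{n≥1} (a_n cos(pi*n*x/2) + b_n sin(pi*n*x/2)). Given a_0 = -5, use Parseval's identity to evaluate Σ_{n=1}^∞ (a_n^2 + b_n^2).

Parseval: a_0^2/2 + Σ_{n≥1} (a_n^2+b_n^2) = 1/2 ∫_{-2}^{2} v(x)^2 dx = 13.
Subtract a_0^2/2 = 25/2: Σ (a_n^2+b_n^2) = 1/2.

1/2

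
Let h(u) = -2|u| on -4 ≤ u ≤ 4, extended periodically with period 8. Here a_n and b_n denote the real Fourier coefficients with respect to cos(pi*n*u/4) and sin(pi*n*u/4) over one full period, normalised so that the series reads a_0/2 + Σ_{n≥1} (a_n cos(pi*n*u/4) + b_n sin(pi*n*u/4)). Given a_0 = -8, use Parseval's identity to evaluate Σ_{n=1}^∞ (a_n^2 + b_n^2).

Parseval: a_0^2/2 + Σ_{n≥1} (a_n^2+b_n^2) = 1/4 ∫_{-4}^{4} h(u)^2 du = 128/3.
Subtract a_0^2/2 = 32: Σ (a_n^2+b_n^2) = 32/3.

32/3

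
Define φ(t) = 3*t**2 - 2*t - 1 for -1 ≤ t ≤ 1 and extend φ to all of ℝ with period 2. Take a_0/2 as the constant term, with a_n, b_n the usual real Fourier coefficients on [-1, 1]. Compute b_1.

b_1 = ∫_{-1}^{1} φ(t) sin(pi*t) dt.
Integrating by parts twice (tabular method), an antiderivative of (3*t**2 - 2*t - 1) sin(pi*t) is -3*t**2*cos(pi*t)/pi + 6*t*sin(pi*t)/pi**2 + 2*t*cos(pi*t)/pi - 2*sin(pi*t)/pi**2 + 6*cos(pi*t)/pi**3 + cos(pi*t)/pi; evaluating from -1 to 1: ∫_{-1}^{1} (3*t**2 - 2*t - 1) sin(pi*t) dt = (-6/pi**3) - (-6/pi**3 + 4/pi) = -4/pi.
Hence b_1 = -4/pi.

-4/pi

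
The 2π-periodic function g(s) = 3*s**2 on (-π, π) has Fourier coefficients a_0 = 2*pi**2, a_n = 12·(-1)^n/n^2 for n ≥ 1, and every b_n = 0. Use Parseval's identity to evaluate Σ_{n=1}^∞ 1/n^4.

Parseval: a_0^2/2 + Σ a_n^2 = (1/π) ∫_{-π}^{π} g(s)^2 ds = 18*pi**4/5.
Subtract a_0^2/2 = 2*pi**4: Σ a_n^2 = 8*pi**4/5.
Since a_n^2 = 144/n^4, Σ 1/n^4 = pi**4/90.

pi**4/90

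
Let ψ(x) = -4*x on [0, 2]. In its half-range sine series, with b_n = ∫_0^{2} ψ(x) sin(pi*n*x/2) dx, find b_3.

-16/(3*pi)

b_3 = ∫_0^{2} (-4*x) sin(3*pi*x/2) dx.
Integrating by parts (boundary term plus one more integral), an antiderivative of (-4*x) sin(3*pi*x/2) is 8*x*cos(3*pi*x/2)/(3*pi) - 16*sin(3*pi*x/2)/(9*pi**2); evaluating from 0 to 2: ∫_{0}^{2} (-4*x) sin(3*pi*x/2) dx = (-16/(3*pi)) - (0) = -16/(3*pi).
Hence b_3 = -16/(3*pi).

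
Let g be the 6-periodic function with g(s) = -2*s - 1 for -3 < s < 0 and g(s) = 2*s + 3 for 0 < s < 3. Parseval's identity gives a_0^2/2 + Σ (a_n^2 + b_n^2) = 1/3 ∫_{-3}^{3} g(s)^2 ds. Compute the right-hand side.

46

1/3 ∫_{-3}^{3} g(s)^2 ds = 1/3 · (138) = 46.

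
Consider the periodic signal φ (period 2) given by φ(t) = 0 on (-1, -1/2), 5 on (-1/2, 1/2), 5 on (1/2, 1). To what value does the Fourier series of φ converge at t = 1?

At t = 1 the one-sided limits are φ(1^-) = 5 and φ(1^+) = 0.
By Dirichlet's theorem the series converges to their average, [(5) + (0)]/2 = 5/2.

5/2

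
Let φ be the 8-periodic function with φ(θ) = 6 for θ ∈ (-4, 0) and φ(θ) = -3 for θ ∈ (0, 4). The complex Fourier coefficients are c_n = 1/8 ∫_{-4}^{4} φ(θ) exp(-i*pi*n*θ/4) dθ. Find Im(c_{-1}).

-9/pi

Since φ is real-valued, Im(c_{-1}) = -1/8 ∫_{-4}^{4} φ(θ) sin(-pi*θ/4) dθ = b_{1}/2.
Split the integral at the breakpoints.
Directly, an antiderivative of (6) sin(-pi*θ/4) is 24*cos(pi*θ/4)/pi; evaluating from -4 to 0: ∫_{-4}^{0} (6) sin(-pi*θ/4) dθ = (24/pi) - (-24/pi) = 48/pi.
Directly, an antiderivative of (-3) sin(-pi*θ/4) is -12*cos(pi*θ/4)/pi; evaluating from 0 to 4: ∫_{0}^{4} (-3) sin(-pi*θ/4) dθ = (12/pi) - (-12/pi) = 24/pi.
So ∫_{-4}^{4} φ(θ) sin(-pi*θ/4) dθ = 72/pi.
Hence Im(c_{-1}) = (-1/8)·(72/pi) = -9/pi.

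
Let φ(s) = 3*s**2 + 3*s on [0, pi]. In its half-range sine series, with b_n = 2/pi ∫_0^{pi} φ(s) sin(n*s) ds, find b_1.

-24/pi + 6 + 6*pi

b_1 = 2/pi ∫_0^{pi} (3*s**2 + 3*s) sin(s) ds.
Integrating by parts twice (tabular method), an antiderivative of (3*s**2 + 3*s) sin(s) is -3*s**2*cos(s) + 6*s*sin(s) - 3*s*cos(s) + 3*sin(s) + 6*cos(s); evaluating from 0 to pi: ∫_{0}^{pi} (3*s**2 + 3*s) sin(s) ds = (-6 + 3*pi + 3*pi**2) - (6) = -12 + 3*pi + 3*pi**2.
Hence b_1 = (2/pi)·(-12 + 3*pi + 3*pi**2) = -24/pi + 6 + 6*pi.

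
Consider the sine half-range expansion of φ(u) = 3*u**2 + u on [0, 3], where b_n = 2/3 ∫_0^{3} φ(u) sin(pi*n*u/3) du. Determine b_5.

b_5 = 2/3 ∫_0^{3} (3*u**2 + u) sin(5*pi*u/3) du.
Integrating by parts twice (tabular method), an antiderivative of (3*u**2 + u) sin(5*pi*u/3) is -9*u**2*cos(5*pi*u/3)/(5*pi) + 54*u*sin(5*pi*u/3)/(25*pi**2) - 3*u*cos(5*pi*u/3)/(5*pi) + 9*sin(5*pi*u/3)/(25*pi**2) + 162*cos(5*pi*u/3)/(125*pi**3); evaluating from 0 to 3: ∫_{0}^{3} (3*u**2 + u) sin(5*pi*u/3) du = (-162/(125*pi**3) + 18/pi) - (162/(125*pi**3)) = -324/(125*pi**3) + 18/pi.
Hence b_5 = (2/3)·(-324/(125*pi**3) + 18/pi) = -216/(125*pi**3) + 12/pi.

-216/(125*pi**3) + 12/pi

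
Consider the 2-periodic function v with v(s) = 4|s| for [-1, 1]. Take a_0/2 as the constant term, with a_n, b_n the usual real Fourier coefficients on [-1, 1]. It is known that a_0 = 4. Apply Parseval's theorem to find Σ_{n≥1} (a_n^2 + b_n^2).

Parseval: a_0^2/2 + Σ_{n≥1} (a_n^2+b_n^2) = ∫_{-1}^{1} v(s)^2 ds = 32/3.
Subtract a_0^2/2 = 8: Σ (a_n^2+b_n^2) = 8/3.

8/3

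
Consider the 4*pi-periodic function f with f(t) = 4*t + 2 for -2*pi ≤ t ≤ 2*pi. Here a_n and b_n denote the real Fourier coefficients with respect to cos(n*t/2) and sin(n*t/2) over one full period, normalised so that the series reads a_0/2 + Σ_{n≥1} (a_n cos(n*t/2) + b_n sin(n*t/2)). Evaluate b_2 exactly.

-8

b_2 = (1/(2*pi)) ∫_{-2*pi}^{2*pi} f(t) sin(t) dt.
Integrating by parts (boundary term plus one more integral), an antiderivative of (4*t + 2) sin(t) is -4*t*cos(t) + 4*sin(t) - 2*cos(t); evaluating from -2*pi to 2*pi: ∫_{-2*pi}^{2*pi} (4*t + 2) sin(t) dt = (-8*pi - 2) - (-2 + 8*pi) = -16*pi.
Hence b_2 = (1/(2*pi))·(-16*pi) = -8.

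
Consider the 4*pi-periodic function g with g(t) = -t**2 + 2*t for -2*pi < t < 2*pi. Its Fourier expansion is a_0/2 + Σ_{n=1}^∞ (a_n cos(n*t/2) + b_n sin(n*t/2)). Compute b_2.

-4

b_2 = (1/(2*pi)) ∫_{-2*pi}^{2*pi} g(t) sin(t) dt.
Integrating by parts twice (tabular method), an antiderivative of (-t**2 + 2*t) sin(t) is t**2*cos(t) - 2*t*sin(t) - 2*t*cos(t) + 2*sin(t) - 2*cos(t); evaluating from -2*pi to 2*pi: ∫_{-2*pi}^{2*pi} (-t**2 + 2*t) sin(t) dt = (-4*pi - 2 + 4*pi**2) - (-2 + 4*pi + 4*pi**2) = -8*pi.
Hence b_2 = (1/(2*pi))·(-8*pi) = -4.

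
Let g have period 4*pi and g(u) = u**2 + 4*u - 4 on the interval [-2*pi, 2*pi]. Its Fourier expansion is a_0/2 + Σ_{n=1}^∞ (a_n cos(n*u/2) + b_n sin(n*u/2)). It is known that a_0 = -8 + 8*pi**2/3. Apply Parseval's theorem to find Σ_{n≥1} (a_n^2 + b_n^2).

Parseval: a_0^2/2 + Σ_{n≥1} (a_n^2+b_n^2) = (1/(2*pi)) ∫_{-2*pi}^{2*pi} g(u)^2 du = 32 + 64*pi**2/3 + 32*pi**4/5.
Subtract a_0^2/2 = 32*(3 - pi**2)**2/9: Σ (a_n^2+b_n^2) = 128*pi**2*(pi**2 + 15)/45.

128*pi**2*(pi**2 + 15)/45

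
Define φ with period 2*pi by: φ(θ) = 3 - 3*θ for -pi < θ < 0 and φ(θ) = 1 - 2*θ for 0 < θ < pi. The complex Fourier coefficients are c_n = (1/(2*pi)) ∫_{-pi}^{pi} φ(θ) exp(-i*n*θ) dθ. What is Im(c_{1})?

2/pi + 5/2

Since φ is real-valued, Im(c_{1}) = -(1/(2*pi)) ∫_{-pi}^{pi} φ(θ) sin(θ) dθ = -b_{1}/2.
Split the integral at the breakpoints.
Integrating by parts (boundary term plus one more integral), an antiderivative of (3 - 3*θ) sin(θ) is 3*θ*cos(θ) - 3*sin(θ) - 3*cos(θ); evaluating from -pi to 0: ∫_{-pi}^{0} (3 - 3*θ) sin(θ) dθ = (-3) - (3 + 3*pi) = -3*pi - 6.
Integrating by parts (boundary term plus one more integral), an antiderivative of (1 - 2*θ) sin(θ) is 2*θ*cos(θ) - 2*sin(θ) - cos(θ); evaluating from 0 to pi: ∫_{0}^{pi} (1 - 2*θ) sin(θ) dθ = (1 - 2*pi) - (-1) = 2 - 2*pi.
So ∫_{-pi}^{pi} φ(θ) sin(θ) dθ = -5*pi - 4.
Hence Im(c_{1}) = (-1/(2*pi))·(-5*pi - 4) = 2/pi + 5/2.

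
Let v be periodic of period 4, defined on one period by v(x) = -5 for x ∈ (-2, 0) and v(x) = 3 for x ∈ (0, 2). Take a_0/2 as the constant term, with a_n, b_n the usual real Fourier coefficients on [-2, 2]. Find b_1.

b_1 = 1/2 ∫_{-2}^{2} v(x) sin(pi*x/2) dx.
Split the integral at the breakpoints.
Directly, an antiderivative of (-5) sin(pi*x/2) is 10*cos(pi*x/2)/pi; evaluating from -2 to 0: ∫_{-2}^{0} (-5) sin(pi*x/2) dx = (10/pi) - (-10/pi) = 20/pi.
Directly, an antiderivative of (3) sin(pi*x/2) is -6*cos(pi*x/2)/pi; evaluating from 0 to 2: ∫_{0}^{2} (3) sin(pi*x/2) dx = (6/pi) - (-6/pi) = 12/pi.
Summing the pieces and multiplying by (1/2) gives b_1 = 16/pi.

16/pi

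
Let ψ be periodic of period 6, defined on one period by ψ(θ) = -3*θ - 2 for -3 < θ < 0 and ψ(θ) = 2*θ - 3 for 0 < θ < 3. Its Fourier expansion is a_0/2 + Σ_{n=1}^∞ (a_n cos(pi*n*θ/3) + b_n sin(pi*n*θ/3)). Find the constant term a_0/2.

a_0 = 1/3 ∫_{-3}^{3} ψ(θ) dθ = 1/3 · (15/2) = 5/2.
So the constant term a_0/2 = 5/4.

5/4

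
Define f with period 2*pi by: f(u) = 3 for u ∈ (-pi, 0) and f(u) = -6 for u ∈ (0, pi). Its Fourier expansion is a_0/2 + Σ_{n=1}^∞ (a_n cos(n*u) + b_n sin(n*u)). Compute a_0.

-3

a_0 = 1/pi ∫_{-pi}^{pi} f(u) du = 1/pi · (-3*pi) = -3.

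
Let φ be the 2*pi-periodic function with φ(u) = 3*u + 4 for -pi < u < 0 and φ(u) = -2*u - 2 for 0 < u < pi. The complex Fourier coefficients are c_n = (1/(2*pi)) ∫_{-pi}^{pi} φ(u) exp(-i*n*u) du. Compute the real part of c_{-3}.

5/(9*pi)

Since φ is real-valued, Re(c_{-3}) = (1/(2*pi)) ∫_{-pi}^{pi} φ(u) cos(-3*u) du = a_{3}/2.
Split the integral at the breakpoints.
Integrating by parts (boundary term plus one more integral), an antiderivative of (3*u + 4) cos(-3*u) is u*sin(3*u) + 4*sin(3*u)/3 + cos(3*u)/3; evaluating from -pi to 0: ∫_{-pi}^{0} (3*u + 4) cos(-3*u) du = (1/3) - (-1/3) = 2/3.
Integrating by parts (boundary term plus one more integral), an antiderivative of (-2*u - 2) cos(-3*u) is -2*u*sin(3*u)/3 - 2*sin(3*u)/3 - 2*cos(3*u)/9; evaluating from 0 to pi: ∫_{0}^{pi} (-2*u - 2) cos(-3*u) du = (2/9) - (-2/9) = 4/9.
So ∫_{-pi}^{pi} φ(u) cos(-3*u) du = 10/9.
Hence Re(c_{-3}) = (1/(2*pi))·(10/9) = 5/(9*pi).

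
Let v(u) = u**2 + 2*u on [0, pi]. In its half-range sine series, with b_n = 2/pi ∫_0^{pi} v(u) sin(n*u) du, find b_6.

b_6 = 2/pi ∫_0^{pi} (u**2 + 2*u) sin(6*u) du.
Integrating by parts twice (tabular method), an antiderivative of (u**2 + 2*u) sin(6*u) is -u**2*cos(6*u)/6 + u*sin(6*u)/18 - u*cos(6*u)/3 + sin(6*u)/18 + cos(6*u)/108; evaluating from 0 to pi: ∫_{0}^{pi} (u**2 + 2*u) sin(6*u) du = (-pi**2/6 - pi/3 + 1/108) - (1/108) = -pi*(2 + pi)/6.
Hence b_6 = (2/pi)·(-pi*(2 + pi)/6) = -pi/3 - 2/3.

-pi/3 - 2/3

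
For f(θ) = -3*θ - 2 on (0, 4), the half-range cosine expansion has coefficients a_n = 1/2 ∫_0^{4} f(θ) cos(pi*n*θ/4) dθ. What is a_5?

a_5 = 1/2 ∫_0^{4} (-3*θ - 2) cos(5*pi*θ/4) dθ.
Integrating by parts (boundary term plus one more integral), an antiderivative of (-3*θ - 2) cos(5*pi*θ/4) is -12*θ*sin(5*pi*θ/4)/(5*pi) - 8*sin(5*pi*θ/4)/(5*pi) - 48*cos(5*pi*θ/4)/(25*pi**2); evaluating from 0 to 4: ∫_{0}^{4} (-3*θ - 2) cos(5*pi*θ/4) dθ = (48/(25*pi**2)) - (-48/(25*pi**2)) = 96/(25*pi**2).
Hence a_5 = (1/2)·(96/(25*pi**2)) = 48/(25*pi**2).

48/(25*pi**2)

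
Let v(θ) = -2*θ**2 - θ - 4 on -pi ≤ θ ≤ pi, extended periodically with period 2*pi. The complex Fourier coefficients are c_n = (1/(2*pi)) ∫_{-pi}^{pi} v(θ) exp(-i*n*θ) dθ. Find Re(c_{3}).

Since v is real-valued, Re(c_{3}) = (1/(2*pi)) ∫_{-pi}^{pi} v(θ) cos(3*θ) dθ = a_{3}/2.
Integrating by parts twice (tabular method), an antiderivative of (-2*θ**2 - θ - 4) cos(3*θ) is -2*θ**2*sin(3*θ)/3 - θ*sin(3*θ)/3 - 4*θ*cos(3*θ)/9 - 32*sin(3*θ)/27 - cos(3*θ)/9; evaluating from -pi to pi: ∫_{-pi}^{pi} (-2*θ**2 - θ - 4) cos(3*θ) dθ = (1/9 + 4*pi/9) - (1/9 - 4*pi/9) = 8*pi/9.
Hence Re(c_{3}) = (1/(2*pi))·(8*pi/9) = 4/9.

4/9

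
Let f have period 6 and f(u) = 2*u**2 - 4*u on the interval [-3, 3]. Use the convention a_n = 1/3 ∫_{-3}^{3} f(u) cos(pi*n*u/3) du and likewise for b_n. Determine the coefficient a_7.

a_7 = 1/3 ∫_{-3}^{3} f(u) cos(7*pi*u/3) du.
Integrating by parts twice (tabular method), an antiderivative of (2*u**2 - 4*u) cos(7*pi*u/3) is 6*u**2*sin(7*pi*u/3)/(7*pi) - 12*u*sin(7*pi*u/3)/(7*pi) + 36*u*cos(7*pi*u/3)/(49*pi**2) - 108*sin(7*pi*u/3)/(343*pi**3) - 36*cos(7*pi*u/3)/(49*pi**2); evaluating from -3 to 3: ∫_{-3}^{3} (2*u**2 - 4*u) cos(7*pi*u/3) du = (-72/(49*pi**2)) - (144/(49*pi**2)) = -216/(49*pi**2).
Hence a_7 = (1/3)·(-216/(49*pi**2)) = -72/(49*pi**2).

-72/(49*pi**2)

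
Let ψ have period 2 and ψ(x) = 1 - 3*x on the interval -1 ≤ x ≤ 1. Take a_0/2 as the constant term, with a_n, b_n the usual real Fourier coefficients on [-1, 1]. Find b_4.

3/(2*pi)

b_4 = ∫_{-1}^{1} ψ(x) sin(4*pi*x) dx.
Integrating by parts (boundary term plus one more integral), an antiderivative of (1 - 3*x) sin(4*pi*x) is 3*x*cos(4*pi*x)/(4*pi) - 3*sin(4*pi*x)/(16*pi**2) - cos(4*pi*x)/(4*pi); evaluating from -1 to 1: ∫_{-1}^{1} (1 - 3*x) sin(4*pi*x) dx = (1/(2*pi)) - (-1/pi) = 3/(2*pi).
Hence b_4 = 3/(2*pi).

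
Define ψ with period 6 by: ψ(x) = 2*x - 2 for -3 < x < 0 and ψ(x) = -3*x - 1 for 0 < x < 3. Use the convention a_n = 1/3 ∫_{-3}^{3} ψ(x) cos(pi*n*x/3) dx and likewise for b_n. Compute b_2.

3/(2*pi)

b_2 = 1/3 ∫_{-3}^{3} ψ(x) sin(2*pi*x/3) dx.
Split the integral at the breakpoints.
Integrating by parts (boundary term plus one more integral), an antiderivative of (2*x - 2) sin(2*pi*x/3) is -3*x*cos(2*pi*x/3)/pi + 9*sin(2*pi*x/3)/(2*pi**2) + 3*cos(2*pi*x/3)/pi; evaluating from -3 to 0: ∫_{-3}^{0} (2*x - 2) sin(2*pi*x/3) dx = (3/pi) - (12/pi) = -9/pi.
Integrating by parts (boundary term plus one more integral), an antiderivative of (-3*x - 1) sin(2*pi*x/3) is 9*x*cos(2*pi*x/3)/(2*pi) - 27*sin(2*pi*x/3)/(4*pi**2) + 3*cos(2*pi*x/3)/(2*pi); evaluating from 0 to 3: ∫_{0}^{3} (-3*x - 1) sin(2*pi*x/3) dx = (15/pi) - (3/(2*pi)) = 27/(2*pi).
Summing the pieces and multiplying by (1/3) gives b_2 = 3/(2*pi).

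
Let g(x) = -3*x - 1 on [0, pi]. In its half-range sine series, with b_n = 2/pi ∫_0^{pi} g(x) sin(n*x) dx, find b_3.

-2 - 4/(3*pi)

b_3 = 2/pi ∫_0^{pi} (-3*x - 1) sin(3*x) dx.
Integrating by parts (boundary term plus one more integral), an antiderivative of (-3*x - 1) sin(3*x) is x*cos(3*x) - sin(3*x)/3 + cos(3*x)/3; evaluating from 0 to pi: ∫_{0}^{pi} (-3*x - 1) sin(3*x) dx = (-pi - 1/3) - (1/3) = -pi - 2/3.
Hence b_3 = (2/pi)·(-pi - 2/3) = -2 - 4/(3*pi).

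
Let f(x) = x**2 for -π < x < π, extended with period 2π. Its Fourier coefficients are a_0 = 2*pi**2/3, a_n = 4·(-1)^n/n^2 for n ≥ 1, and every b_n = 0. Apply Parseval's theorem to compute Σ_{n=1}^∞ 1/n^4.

Parseval: a_0^2/2 + Σ a_n^2 = (1/π) ∫_{-π}^{π} f(x)^2 dx = 2*pi**4/5.
Subtract a_0^2/2 = 2*pi**4/9: Σ a_n^2 = 8*pi**4/45.
Since a_n^2 = 16/n^4, Σ 1/n^4 = pi**4/90.

pi**4/90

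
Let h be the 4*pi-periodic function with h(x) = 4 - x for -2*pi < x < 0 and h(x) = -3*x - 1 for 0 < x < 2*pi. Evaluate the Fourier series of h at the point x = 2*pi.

3/2 - 2*pi

At x = 2*pi the one-sided limits are h(2*pi^-) = -6*pi - 1 and h(2*pi^+) = 4 + 2*pi.
By Dirichlet's theorem the series converges to their average, [(-6*pi - 1) + (4 + 2*pi)]/2 = 3/2 - 2*pi.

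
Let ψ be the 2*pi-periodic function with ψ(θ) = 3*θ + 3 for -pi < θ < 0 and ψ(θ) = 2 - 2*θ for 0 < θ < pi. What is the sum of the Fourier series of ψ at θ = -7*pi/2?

2 - pi

θ = -7*pi/2 differs from θ = pi/2 by -2 full period(s), and the series is 2*pi-periodic.
ψ is continuous at θ = pi/2 with value 2 - pi, so the series converges to 2 - pi there.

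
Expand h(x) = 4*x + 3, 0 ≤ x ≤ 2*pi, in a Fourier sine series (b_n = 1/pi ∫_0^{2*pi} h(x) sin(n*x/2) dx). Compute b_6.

-8/3

b_6 = 1/pi ∫_0^{2*pi} (4*x + 3) sin(3*x) dx.
Integrating by parts (boundary term plus one more integral), an antiderivative of (4*x + 3) sin(3*x) is -4*x*cos(3*x)/3 + 4*sin(3*x)/9 - cos(3*x); evaluating from 0 to 2*pi: ∫_{0}^{2*pi} (4*x + 3) sin(3*x) dx = (-8*pi/3 - 1) - (-1) = -8*pi/3.
Hence b_6 = (1/pi)·(-8*pi/3) = -8/3.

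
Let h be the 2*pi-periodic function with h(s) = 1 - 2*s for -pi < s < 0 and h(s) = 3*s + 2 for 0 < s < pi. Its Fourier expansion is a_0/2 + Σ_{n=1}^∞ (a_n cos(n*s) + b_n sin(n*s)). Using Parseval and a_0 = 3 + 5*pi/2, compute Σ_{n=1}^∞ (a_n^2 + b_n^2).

Parseval: a_0^2/2 + Σ_{n≥1} (a_n^2+b_n^2) = 1/pi ∫_{-pi}^{pi} h(s)^2 ds = 5 + 8*pi + 13*pi**2/3.
Subtract a_0^2/2 = (6 + 5*pi)**2/8: Σ (a_n^2+b_n^2) = 1/2 + pi/2 + 29*pi**2/24.

1/2 + pi/2 + 29*pi**2/24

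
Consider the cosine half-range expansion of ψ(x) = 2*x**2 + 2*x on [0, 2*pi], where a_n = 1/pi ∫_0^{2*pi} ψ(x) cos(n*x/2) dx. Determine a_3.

a_3 = 1/pi ∫_0^{2*pi} (2*x**2 + 2*x) cos(3*x/2) dx.
Integrating by parts twice (tabular method), an antiderivative of (2*x**2 + 2*x) cos(3*x/2) is 4*x**2*sin(3*x/2)/3 + 4*x*sin(3*x/2)/3 + 16*x*cos(3*x/2)/9 - 32*sin(3*x/2)/27 + 8*cos(3*x/2)/9; evaluating from 0 to 2*pi: ∫_{0}^{2*pi} (2*x**2 + 2*x) cos(3*x/2) dx = (-32*pi/9 - 8/9) - (8/9) = -32*pi/9 - 16/9.
Hence a_3 = (1/pi)·(-32*pi/9 - 16/9) = 16*(-2*pi - 1)/(9*pi).

16*(-2*pi - 1)/(9*pi)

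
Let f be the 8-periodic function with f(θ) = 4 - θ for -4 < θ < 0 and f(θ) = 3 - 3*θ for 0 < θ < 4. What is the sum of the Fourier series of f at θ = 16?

7/2

θ = 16 differs from θ = 0 by 2 full period(s), and the series is 8-periodic.
At θ = 0 the one-sided limits are f(0^-) = 4 and f(0^+) = 3.
By Dirichlet's theorem the series converges to their average, [(4) + (3)]/2 = 7/2.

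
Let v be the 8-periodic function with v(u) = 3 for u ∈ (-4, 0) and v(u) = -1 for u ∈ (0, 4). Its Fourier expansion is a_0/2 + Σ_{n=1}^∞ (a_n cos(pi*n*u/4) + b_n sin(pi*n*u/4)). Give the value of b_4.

b_4 = 1/4 ∫_{-4}^{4} v(u) sin(pi*u) du.
Split the integral at the breakpoints.
Directly, an antiderivative of (3) sin(pi*u) is -3*cos(pi*u)/pi; evaluating from -4 to 0: ∫_{-4}^{0} (3) sin(pi*u) du = (-3/pi) - (-3/pi) = 0.
Directly, an antiderivative of (-1) sin(pi*u) is cos(pi*u)/pi; evaluating from 0 to 4: ∫_{0}^{4} (-1) sin(pi*u) du = (1/pi) - (1/pi) = 0.
Summing the pieces and multiplying by (1/4) gives b_4 = 0.

0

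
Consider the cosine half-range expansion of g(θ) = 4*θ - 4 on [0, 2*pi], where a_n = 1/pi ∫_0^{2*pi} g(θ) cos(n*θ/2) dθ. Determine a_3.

a_3 = 1/pi ∫_0^{2*pi} (4*θ - 4) cos(3*θ/2) dθ.
Integrating by parts (boundary term plus one more integral), an antiderivative of (4*θ - 4) cos(3*θ/2) is 8*θ*sin(3*θ/2)/3 - 8*sin(3*θ/2)/3 + 16*cos(3*θ/2)/9; evaluating from 0 to 2*pi: ∫_{0}^{2*pi} (4*θ - 4) cos(3*θ/2) dθ = (-16/9) - (16/9) = -32/9.
Hence a_3 = (1/pi)·(-32/9) = -32/(9*pi).

-32/(9*pi)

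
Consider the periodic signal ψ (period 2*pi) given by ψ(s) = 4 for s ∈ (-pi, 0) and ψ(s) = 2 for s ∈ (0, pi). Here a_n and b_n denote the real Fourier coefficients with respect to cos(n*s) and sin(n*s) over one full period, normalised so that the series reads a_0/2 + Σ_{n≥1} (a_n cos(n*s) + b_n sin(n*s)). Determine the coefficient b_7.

-4/(7*pi)

b_7 = 1/pi ∫_{-pi}^{pi} ψ(s) sin(7*s) ds.
Split the integral at the breakpoints.
Directly, an antiderivative of (4) sin(7*s) is -4*cos(7*s)/7; evaluating from -pi to 0: ∫_{-pi}^{0} (4) sin(7*s) ds = (-4/7) - (4/7) = -8/7.
Directly, an antiderivative of (2) sin(7*s) is -2*cos(7*s)/7; evaluating from 0 to pi: ∫_{0}^{pi} (2) sin(7*s) ds = (2/7) - (-2/7) = 4/7.
Summing the pieces and multiplying by (1/pi) gives b_7 = -4/(7*pi).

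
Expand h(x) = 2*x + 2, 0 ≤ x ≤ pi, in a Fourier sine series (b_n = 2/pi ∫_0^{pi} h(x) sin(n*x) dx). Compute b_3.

b_3 = 2/pi ∫_0^{pi} (2*x + 2) sin(3*x) dx.
Integrating by parts (boundary term plus one more integral), an antiderivative of (2*x + 2) sin(3*x) is -2*x*cos(3*x)/3 + 2*sin(3*x)/9 - 2*cos(3*x)/3; evaluating from 0 to pi: ∫_{0}^{pi} (2*x + 2) sin(3*x) dx = (2/3 + 2*pi/3) - (-2/3) = 4/3 + 2*pi/3.
Hence b_3 = (2/pi)·(4/3 + 2*pi/3) = 4*(2 + pi)/(3*pi).

4*(2 + pi)/(3*pi)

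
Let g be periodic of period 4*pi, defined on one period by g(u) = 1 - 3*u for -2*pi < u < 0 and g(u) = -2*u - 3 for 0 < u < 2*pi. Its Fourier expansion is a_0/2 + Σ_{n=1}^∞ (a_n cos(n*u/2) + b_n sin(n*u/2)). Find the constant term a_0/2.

a_0 = (1/(2*pi)) ∫_{-2*pi}^{2*pi} g(u) du = (1/(2*pi)) · (2*pi*(-2 + pi)) = -2 + pi.
So the constant term a_0/2 = -1 + pi/2.

-1 + pi/2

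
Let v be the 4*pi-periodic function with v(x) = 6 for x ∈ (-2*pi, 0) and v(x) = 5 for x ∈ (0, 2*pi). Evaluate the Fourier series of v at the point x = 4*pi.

x = 4*pi differs from x = 0 by 1 full period(s), and the series is 4*pi-periodic.
At x = 0 the one-sided limits are v(0^-) = 6 and v(0^+) = 5.
By Dirichlet's theorem the series converges to their average, [(6) + (5)]/2 = 11/2.

11/2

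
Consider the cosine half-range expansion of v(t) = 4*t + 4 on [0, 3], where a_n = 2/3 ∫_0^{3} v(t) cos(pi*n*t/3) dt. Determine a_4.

a_4 = 2/3 ∫_0^{3} (4*t + 4) cos(4*pi*t/3) dt.
Integrating by parts (boundary term plus one more integral), an antiderivative of (4*t + 4) cos(4*pi*t/3) is 3*t*sin(4*pi*t/3)/pi + 3*sin(4*pi*t/3)/pi + 9*cos(4*pi*t/3)/(4*pi**2); evaluating from 0 to 3: ∫_{0}^{3} (4*t + 4) cos(4*pi*t/3) dt = (9/(4*pi**2)) - (9/(4*pi**2)) = 0.
Hence a_4 = (2/3)·(0) = 0.

0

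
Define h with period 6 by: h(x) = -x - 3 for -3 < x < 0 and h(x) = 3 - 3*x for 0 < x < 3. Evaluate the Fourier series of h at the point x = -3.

x = -3 differs from x = 3 by -1 full period(s), and the series is 6-periodic.
At x = 3 the one-sided limits are h(3^-) = -6 and h(3^+) = 0.
By Dirichlet's theorem the series converges to their average, [(-6) + (0)]/2 = -3.

-3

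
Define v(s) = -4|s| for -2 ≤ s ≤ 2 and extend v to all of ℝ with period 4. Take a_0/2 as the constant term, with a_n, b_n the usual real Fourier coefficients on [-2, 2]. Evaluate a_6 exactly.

a_6 = 1/2 ∫_{-2}^{2} v(s) cos(3*pi*s) ds.
v is even and cos(3*pi*s) is even, so the integrand is even and a_6 = ∫_0^{2} v(s) cos(3*pi*s) ds.
Integrating by parts (boundary term plus one more integral), an antiderivative of (-4*s) cos(3*pi*s) is -4*s*sin(3*pi*s)/(3*pi) - 4*cos(3*pi*s)/(9*pi**2); evaluating from 0 to 2: ∫_{0}^{2} (-4*s) cos(3*pi*s) ds = (-4/(9*pi**2)) - (-4/(9*pi**2)) = 0.
Hence a_6 = 0.

0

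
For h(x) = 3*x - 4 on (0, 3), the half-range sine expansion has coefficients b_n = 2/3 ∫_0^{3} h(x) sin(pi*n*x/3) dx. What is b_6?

-3/pi

b_6 = 2/3 ∫_0^{3} (3*x - 4) sin(2*pi*x) dx.
Integrating by parts (boundary term plus one more integral), an antiderivative of (3*x - 4) sin(2*pi*x) is -3*x*cos(2*pi*x)/(2*pi) + 3*sin(2*pi*x)/(4*pi**2) + 2*cos(2*pi*x)/pi; evaluating from 0 to 3: ∫_{0}^{3} (3*x - 4) sin(2*pi*x) dx = (-5/(2*pi)) - (2/pi) = -9/(2*pi).
Hence b_6 = (2/3)·(-9/(2*pi)) = -3/pi.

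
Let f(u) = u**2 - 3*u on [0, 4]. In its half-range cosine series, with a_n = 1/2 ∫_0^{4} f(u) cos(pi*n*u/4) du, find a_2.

16/pi**2

a_2 = 1/2 ∫_0^{4} (u**2 - 3*u) cos(pi*u/2) du.
Integrating by parts twice (tabular method), an antiderivative of (u**2 - 3*u) cos(pi*u/2) is 2*u**2*sin(pi*u/2)/pi - 6*u*sin(pi*u/2)/pi + 8*u*cos(pi*u/2)/pi**2 - 16*sin(pi*u/2)/pi**3 - 12*cos(pi*u/2)/pi**2; evaluating from 0 to 4: ∫_{0}^{4} (u**2 - 3*u) cos(pi*u/2) du = (20/pi**2) - (-12/pi**2) = 32/pi**2.
Hence a_2 = (1/2)·(32/pi**2) = 16/pi**2.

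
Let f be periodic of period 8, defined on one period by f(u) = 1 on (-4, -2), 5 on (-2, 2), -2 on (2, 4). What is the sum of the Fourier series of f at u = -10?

u = -10 differs from u = -2 by -1 full period(s), and the series is 8-periodic.
At u = -2 the one-sided limits are f(-2^-) = 1 and f(-2^+) = 5.
By Dirichlet's theorem the series converges to their average, [(1) + (5)]/2 = 3.

3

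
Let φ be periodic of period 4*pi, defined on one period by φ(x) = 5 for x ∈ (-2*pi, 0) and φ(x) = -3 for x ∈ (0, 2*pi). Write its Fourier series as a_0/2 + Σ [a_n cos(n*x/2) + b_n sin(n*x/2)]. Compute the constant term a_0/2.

a_0 = (1/(2*pi)) ∫_{-2*pi}^{2*pi} φ(x) dx = (1/(2*pi)) · (4*pi) = 2.
So the constant term a_0/2 = 1.

1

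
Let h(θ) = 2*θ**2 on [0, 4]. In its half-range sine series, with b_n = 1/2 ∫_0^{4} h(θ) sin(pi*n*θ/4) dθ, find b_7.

64*(-4 + 49*pi**2)/(343*pi**3)

b_7 = 1/2 ∫_0^{4} (2*θ**2) sin(7*pi*θ/4) dθ.
Integrating by parts twice (tabular method), an antiderivative of (2*θ**2) sin(7*pi*θ/4) is -8*θ**2*cos(7*pi*θ/4)/(7*pi) + 64*θ*sin(7*pi*θ/4)/(49*pi**2) + 256*cos(7*pi*θ/4)/(343*pi**3); evaluating from 0 to 4: ∫_{0}^{4} (2*θ**2) sin(7*pi*θ/4) dθ = (128*(-2 + 49*pi**2)/(343*pi**3)) - (256/(343*pi**3)) = 128*(-4 + 49*pi**2)/(343*pi**3).
Hence b_7 = (1/2)·(128*(-4 + 49*pi**2)/(343*pi**3)) = 64*(-4 + 49*pi**2)/(343*pi**3).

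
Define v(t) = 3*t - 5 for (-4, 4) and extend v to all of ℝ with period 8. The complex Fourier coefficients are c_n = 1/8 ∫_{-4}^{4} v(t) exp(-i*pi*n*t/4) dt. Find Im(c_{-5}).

Since v is real-valued, Im(c_{-5}) = -1/8 ∫_{-4}^{4} v(t) sin(-5*pi*t/4) dt = b_{5}/2.
Integrating by parts (boundary term plus one more integral), an antiderivative of (3*t - 5) sin(-5*pi*t/4) is 12*t*cos(5*pi*t/4)/(5*pi) - 48*sin(5*pi*t/4)/(25*pi**2) - 4*cos(5*pi*t/4)/pi; evaluating from -4 to 4: ∫_{-4}^{4} (3*t - 5) sin(-5*pi*t/4) dt = (-28/(5*pi)) - (68/(5*pi)) = -96/(5*pi).
Hence Im(c_{-5}) = (-1/8)·(-96/(5*pi)) = 12/(5*pi).

12/(5*pi)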